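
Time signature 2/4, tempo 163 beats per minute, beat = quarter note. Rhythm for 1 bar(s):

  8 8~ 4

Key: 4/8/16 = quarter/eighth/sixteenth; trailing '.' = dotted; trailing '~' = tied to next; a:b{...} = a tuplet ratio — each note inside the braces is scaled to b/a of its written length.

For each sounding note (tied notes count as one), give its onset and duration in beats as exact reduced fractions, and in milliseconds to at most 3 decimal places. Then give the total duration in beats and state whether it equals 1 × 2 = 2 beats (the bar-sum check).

1) 0.0ms=0b +184.049ms=1/2b
2) 184.049ms=1/2b +552.147ms=3/2b
Σ=2b of 2 (163bpm 2/4) — PASS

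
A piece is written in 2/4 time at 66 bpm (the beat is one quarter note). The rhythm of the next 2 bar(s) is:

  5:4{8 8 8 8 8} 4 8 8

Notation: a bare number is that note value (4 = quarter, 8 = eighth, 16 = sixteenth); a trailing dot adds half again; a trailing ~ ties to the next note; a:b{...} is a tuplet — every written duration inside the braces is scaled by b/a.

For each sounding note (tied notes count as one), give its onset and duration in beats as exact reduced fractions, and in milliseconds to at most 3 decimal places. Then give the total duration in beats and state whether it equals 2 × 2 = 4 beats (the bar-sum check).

1) 0.0ms=0b +363.636ms=2/5b
2) 363.636ms=2/5b +363.636ms=2/5b
3) 727.273ms=4/5b +363.636ms=2/5b
4) 1090.909ms=6/5b +363.636ms=2/5b
5) 1454.545ms=8/5b +363.636ms=2/5b
6) 1818.182ms=2b +909.091ms=1b
7) 2727.273ms=3b +454.545ms=1/2b
8) 3181.818ms=7/2b +454.545ms=1/2b
Σ=4b of 4 (66bpm 2/4) — PASS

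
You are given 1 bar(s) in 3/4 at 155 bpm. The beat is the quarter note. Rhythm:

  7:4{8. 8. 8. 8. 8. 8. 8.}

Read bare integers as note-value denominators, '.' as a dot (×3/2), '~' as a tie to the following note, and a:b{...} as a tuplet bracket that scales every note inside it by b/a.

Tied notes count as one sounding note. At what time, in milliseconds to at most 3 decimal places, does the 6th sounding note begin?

note 6 onset = 15/7b = 829.493ms

1. 0.0ms @ 0 + 165.899ms (3/7)
2. 165.899ms @ 3/7 + 165.899ms (3/7)
3. 331.797ms @ 6/7 + 165.899ms (3/7)
4. 497.696ms @ 9/7 + 165.899ms (3/7)
5. 663.594ms @ 12/7 + 165.899ms (3/7)
6. 829.493ms @ 15/7 + 165.899ms (3/7)
7. 995.392ms @ 18/7 + 165.899ms (3/7)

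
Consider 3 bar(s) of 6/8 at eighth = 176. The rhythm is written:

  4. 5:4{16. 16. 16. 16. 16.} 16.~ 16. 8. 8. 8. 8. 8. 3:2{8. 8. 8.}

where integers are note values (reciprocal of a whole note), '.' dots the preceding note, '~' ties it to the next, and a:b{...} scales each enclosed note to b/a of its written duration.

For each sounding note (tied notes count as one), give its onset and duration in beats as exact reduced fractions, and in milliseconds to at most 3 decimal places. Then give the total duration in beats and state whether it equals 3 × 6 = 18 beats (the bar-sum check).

1) 0.0ms=0b +1022.727ms=3b
2) 1022.727ms=3b +204.545ms=3/5b
3) 1227.273ms=18/5b +204.545ms=3/5b
4) 1431.818ms=21/5b +204.545ms=3/5b
5) 1636.364ms=24/5b +204.545ms=3/5b
6) 1840.909ms=27/5b +204.545ms=3/5b
7) 2045.455ms=6b +511.364ms=3/2b
8) 2556.818ms=15/2b +511.364ms=3/2b
9) 3068.182ms=9b +511.364ms=3/2b
10) 3579.545ms=21/2b +511.364ms=3/2b
11) 4090.909ms=12b +511.364ms=3/2b
12) 4602.273ms=27/2b +511.364ms=3/2b
13) 5113.636ms=15b +340.909ms=1b
14) 5454.545ms=16b +340.909ms=1b
15) 5795.455ms=17b +340.909ms=1b
Σ=18b of 18 (176bpm 6/8) — PASS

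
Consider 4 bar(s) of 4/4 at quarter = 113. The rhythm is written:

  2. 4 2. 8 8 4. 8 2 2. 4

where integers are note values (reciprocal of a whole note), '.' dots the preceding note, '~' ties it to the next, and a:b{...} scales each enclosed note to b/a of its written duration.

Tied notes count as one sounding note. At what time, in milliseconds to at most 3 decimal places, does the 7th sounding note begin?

1. 0.0ms @ 0 + 1592.92ms (3)
2. 1592.92ms @ 3 + 530.973ms (1)
3. 2123.894ms @ 4 + 1592.92ms (3)
4. 3716.814ms @ 7 + 265.487ms (1/2)
5. 3982.301ms @ 15/2 + 265.487ms (1/2)
6. 4247.788ms @ 8 + 796.46ms (3/2)
7. 5044.248ms @ 19/2 + 265.487ms (1/2)
8. 5309.735ms @ 10 + 1061.947ms (2)
9. 6371.681ms @ 12 + 1592.92ms (3)
10. 7964.602ms @ 15 + 530.973ms (1)

note 7 onset = 19/2b = 5044.248ms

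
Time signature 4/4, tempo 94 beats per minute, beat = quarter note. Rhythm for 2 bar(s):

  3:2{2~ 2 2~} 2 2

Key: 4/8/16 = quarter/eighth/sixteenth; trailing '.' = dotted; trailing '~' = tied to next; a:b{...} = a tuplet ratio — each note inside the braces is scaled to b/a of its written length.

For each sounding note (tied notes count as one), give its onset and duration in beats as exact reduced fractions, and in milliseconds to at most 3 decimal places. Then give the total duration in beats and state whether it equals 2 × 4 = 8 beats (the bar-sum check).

1) 0.0ms=0b +1702.128ms=8/3b
2) 1702.128ms=8/3b +2127.66ms=10/3b
3) 3829.787ms=6b +1276.596ms=2b
Σ=8b of 8 (94bpm 4/4) — PASS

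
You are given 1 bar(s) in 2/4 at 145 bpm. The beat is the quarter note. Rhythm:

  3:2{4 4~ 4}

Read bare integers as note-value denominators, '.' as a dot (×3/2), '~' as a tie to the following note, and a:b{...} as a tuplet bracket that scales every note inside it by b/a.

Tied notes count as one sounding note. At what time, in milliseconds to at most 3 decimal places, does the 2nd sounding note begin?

1. 0.0ms @ 0 + 275.862ms (2/3)
2. 275.862ms @ 2/3 + 551.724ms (4/3)

note 2 onset = 2/3b = 275.862ms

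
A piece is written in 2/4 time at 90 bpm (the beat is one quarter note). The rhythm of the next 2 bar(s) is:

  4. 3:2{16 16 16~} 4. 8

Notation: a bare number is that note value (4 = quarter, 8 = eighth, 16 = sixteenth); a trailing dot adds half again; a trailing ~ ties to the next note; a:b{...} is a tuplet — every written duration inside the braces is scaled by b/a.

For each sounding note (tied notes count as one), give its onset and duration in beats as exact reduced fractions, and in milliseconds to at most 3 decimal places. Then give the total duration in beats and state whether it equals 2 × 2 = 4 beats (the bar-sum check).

1) 0.0ms=0b +1000.0ms=3/2b
2) 1000.0ms=3/2b +111.111ms=1/6b
3) 1111.111ms=5/3b +111.111ms=1/6b
4) 1222.222ms=11/6b +1111.111ms=5/3b
5) 2333.333ms=7/2b +333.333ms=1/2b
Σ=4b of 4 (90bpm 2/4) — PASS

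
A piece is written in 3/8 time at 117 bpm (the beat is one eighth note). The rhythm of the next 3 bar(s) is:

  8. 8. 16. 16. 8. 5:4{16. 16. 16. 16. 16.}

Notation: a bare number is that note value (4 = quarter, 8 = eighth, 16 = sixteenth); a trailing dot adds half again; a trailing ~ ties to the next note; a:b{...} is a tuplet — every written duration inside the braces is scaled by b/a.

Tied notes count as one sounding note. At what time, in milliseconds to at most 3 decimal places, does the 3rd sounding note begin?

note 3 onset = 3b = 1538.462ms

1. 0.0ms @ 0 + 769.231ms (3/2)
2. 769.231ms @ 3/2 + 769.231ms (3/2)
3. 1538.462ms @ 3 + 384.615ms (3/4)
4. 1923.077ms @ 15/4 + 384.615ms (3/4)
5. 2307.692ms @ 9/2 + 769.231ms (3/2)
6. 3076.923ms @ 6 + 307.692ms (3/5)
7. 3384.615ms @ 33/5 + 307.692ms (3/5)
8. 3692.308ms @ 36/5 + 307.692ms (3/5)
9. 4000.0ms @ 39/5 + 307.692ms (3/5)
10. 4307.692ms @ 42/5 + 307.692ms (3/5)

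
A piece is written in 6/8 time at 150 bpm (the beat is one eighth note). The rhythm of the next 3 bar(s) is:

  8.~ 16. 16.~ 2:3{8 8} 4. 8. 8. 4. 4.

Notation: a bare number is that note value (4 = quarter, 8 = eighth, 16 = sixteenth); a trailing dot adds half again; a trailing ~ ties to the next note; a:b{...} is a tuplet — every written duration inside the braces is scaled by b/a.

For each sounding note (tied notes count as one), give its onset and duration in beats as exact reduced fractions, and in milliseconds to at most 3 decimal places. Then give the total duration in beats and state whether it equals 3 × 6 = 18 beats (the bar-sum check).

1) 0.0ms=0b +900.0ms=9/4b
2) 900.0ms=9/4b +900.0ms=9/4b
3) 1800.0ms=9/2b +600.0ms=3/2b
4) 2400.0ms=6b +1200.0ms=3b
5) 3600.0ms=9b +600.0ms=3/2b
6) 4200.0ms=21/2b +600.0ms=3/2b
7) 4800.0ms=12b +1200.0ms=3b
8) 6000.0ms=15b +1200.0ms=3b
Σ=18b of 18 (150bpm 6/8) — PASS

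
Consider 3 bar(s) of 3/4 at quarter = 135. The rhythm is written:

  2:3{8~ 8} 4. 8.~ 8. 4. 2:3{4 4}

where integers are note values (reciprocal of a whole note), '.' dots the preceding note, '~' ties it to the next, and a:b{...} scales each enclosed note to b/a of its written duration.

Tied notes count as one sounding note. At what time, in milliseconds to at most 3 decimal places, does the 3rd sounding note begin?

note 3 onset = 3b = 1333.333ms

1. 0.0ms @ 0 + 666.667ms (3/2)
2. 666.667ms @ 3/2 + 666.667ms (3/2)
3. 1333.333ms @ 3 + 666.667ms (3/2)
4. 2000.0ms @ 9/2 + 666.667ms (3/2)
5. 2666.667ms @ 6 + 666.667ms (3/2)
6. 3333.333ms @ 15/2 + 666.667ms (3/2)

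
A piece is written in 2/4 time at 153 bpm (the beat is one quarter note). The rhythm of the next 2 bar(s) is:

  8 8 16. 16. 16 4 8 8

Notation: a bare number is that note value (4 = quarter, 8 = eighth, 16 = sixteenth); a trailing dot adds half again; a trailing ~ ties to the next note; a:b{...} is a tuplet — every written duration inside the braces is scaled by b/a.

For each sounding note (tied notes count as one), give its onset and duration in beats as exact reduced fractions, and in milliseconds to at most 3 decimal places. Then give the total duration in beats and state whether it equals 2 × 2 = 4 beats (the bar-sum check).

1) 0.0ms=0b +196.078ms=1/2b
2) 196.078ms=1/2b +196.078ms=1/2b
3) 392.157ms=1b +147.059ms=3/8b
4) 539.216ms=11/8b +147.059ms=3/8b
5) 686.275ms=7/4b +98.039ms=1/4b
6) 784.314ms=2b +392.157ms=1b
7) 1176.471ms=3b +196.078ms=1/2b
8) 1372.549ms=7/2b +196.078ms=1/2b
Σ=4b of 4 (153bpm 2/4) — PASS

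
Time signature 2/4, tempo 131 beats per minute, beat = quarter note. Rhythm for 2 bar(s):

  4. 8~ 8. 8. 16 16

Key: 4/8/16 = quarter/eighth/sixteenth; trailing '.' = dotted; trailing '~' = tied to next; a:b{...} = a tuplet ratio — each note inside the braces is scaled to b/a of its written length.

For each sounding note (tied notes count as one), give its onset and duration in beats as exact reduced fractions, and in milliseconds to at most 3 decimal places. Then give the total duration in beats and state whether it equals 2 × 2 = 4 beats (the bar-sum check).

1) 0.0ms=0b +687.023ms=3/2b
2) 687.023ms=3/2b +572.519ms=5/4b
3) 1259.542ms=11/4b +343.511ms=3/4b
4) 1603.053ms=7/2b +114.504ms=1/4b
5) 1717.557ms=15/4b +114.504ms=1/4b
Σ=4b of 4 (131bpm 2/4) — PASS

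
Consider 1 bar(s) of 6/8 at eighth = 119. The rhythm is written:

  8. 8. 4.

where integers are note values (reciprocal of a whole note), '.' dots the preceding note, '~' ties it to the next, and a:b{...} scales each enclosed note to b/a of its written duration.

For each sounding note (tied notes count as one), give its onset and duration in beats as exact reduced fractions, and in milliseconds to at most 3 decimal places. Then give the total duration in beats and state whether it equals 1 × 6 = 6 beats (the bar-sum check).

1) 0.0ms=0b +756.303ms=3/2b
2) 756.303ms=3/2b +756.303ms=3/2b
3) 1512.605ms=3b +1512.605ms=3b
Σ=6b of 6 (119bpm 6/8) — PASS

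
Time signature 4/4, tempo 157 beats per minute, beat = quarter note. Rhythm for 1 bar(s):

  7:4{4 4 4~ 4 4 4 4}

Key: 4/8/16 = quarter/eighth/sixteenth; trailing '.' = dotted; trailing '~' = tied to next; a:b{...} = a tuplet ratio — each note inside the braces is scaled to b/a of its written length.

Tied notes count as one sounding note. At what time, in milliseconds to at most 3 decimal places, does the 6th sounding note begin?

1. 0.0ms @ 0 + 218.38ms (4/7)
2. 218.38ms @ 4/7 + 218.38ms (4/7)
3. 436.761ms @ 8/7 + 436.761ms (8/7)
4. 873.521ms @ 16/7 + 218.38ms (4/7)
5. 1091.902ms @ 20/7 + 218.38ms (4/7)
6. 1310.282ms @ 24/7 + 218.38ms (4/7)

note 6 onset = 24/7b = 1310.282ms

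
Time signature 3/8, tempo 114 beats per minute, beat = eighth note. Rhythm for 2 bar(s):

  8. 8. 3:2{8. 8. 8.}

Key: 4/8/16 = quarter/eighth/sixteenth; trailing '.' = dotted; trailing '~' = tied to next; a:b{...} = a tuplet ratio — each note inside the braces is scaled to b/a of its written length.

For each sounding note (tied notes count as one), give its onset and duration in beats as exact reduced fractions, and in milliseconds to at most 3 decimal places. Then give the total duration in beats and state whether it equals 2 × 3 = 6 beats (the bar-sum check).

1) 0.0ms=0b +789.474ms=3/2b
2) 789.474ms=3/2b +789.474ms=3/2b
3) 1578.947ms=3b +526.316ms=1b
4) 2105.263ms=4b +526.316ms=1b
5) 2631.579ms=5b +526.316ms=1b
Σ=6b of 6 (114bpm 3/8) — PASS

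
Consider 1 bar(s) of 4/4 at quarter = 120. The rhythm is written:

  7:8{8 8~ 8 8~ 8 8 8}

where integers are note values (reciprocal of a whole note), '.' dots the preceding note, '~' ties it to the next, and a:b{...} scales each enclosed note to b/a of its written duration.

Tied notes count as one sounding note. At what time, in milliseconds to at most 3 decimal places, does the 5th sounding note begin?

1. 0.0ms @ 0 + 285.714ms (4/7)
2. 285.714ms @ 4/7 + 571.429ms (8/7)
3. 857.143ms @ 12/7 + 571.429ms (8/7)
4. 1428.571ms @ 20/7 + 285.714ms (4/7)
5. 1714.286ms @ 24/7 + 285.714ms (4/7)

note 5 onset = 24/7b = 1714.286ms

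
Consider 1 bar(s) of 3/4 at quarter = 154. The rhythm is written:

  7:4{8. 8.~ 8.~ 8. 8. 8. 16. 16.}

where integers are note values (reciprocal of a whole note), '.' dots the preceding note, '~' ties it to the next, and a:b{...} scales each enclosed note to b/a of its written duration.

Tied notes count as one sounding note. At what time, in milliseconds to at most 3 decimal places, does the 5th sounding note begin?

note 5 onset = 18/7b = 1001.855ms

1. 0.0ms @ 0 + 166.976ms (3/7)
2. 166.976ms @ 3/7 + 500.928ms (9/7)
3. 667.904ms @ 12/7 + 166.976ms (3/7)
4. 834.879ms @ 15/7 + 166.976ms (3/7)
5. 1001.855ms @ 18/7 + 83.488ms (3/14)
6. 1085.343ms @ 39/14 + 83.488ms (3/14)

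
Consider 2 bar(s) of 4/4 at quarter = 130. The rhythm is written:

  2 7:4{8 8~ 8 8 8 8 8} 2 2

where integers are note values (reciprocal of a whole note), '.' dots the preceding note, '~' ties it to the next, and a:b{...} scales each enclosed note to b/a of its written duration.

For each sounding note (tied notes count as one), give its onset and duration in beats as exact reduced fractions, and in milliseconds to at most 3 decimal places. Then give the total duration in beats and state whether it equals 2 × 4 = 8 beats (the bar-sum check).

1) 0.0ms=0b +923.077ms=2b
2) 923.077ms=2b +131.868ms=2/7b
3) 1054.945ms=16/7b +263.736ms=4/7b
4) 1318.681ms=20/7b +131.868ms=2/7b
5) 1450.549ms=22/7b +131.868ms=2/7b
6) 1582.418ms=24/7b +131.868ms=2/7b
7) 1714.286ms=26/7b +131.868ms=2/7b
8) 1846.154ms=4b +923.077ms=2b
9) 2769.231ms=6b +923.077ms=2b
Σ=8b of 8 (130bpm 4/4) — PASS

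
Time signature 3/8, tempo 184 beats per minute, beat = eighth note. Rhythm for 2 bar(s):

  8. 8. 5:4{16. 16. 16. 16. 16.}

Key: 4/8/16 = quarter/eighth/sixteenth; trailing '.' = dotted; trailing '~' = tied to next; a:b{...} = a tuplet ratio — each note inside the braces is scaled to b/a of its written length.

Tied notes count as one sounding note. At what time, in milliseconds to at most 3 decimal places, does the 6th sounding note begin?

1. 0.0ms @ 0 + 489.13ms (3/2)
2. 489.13ms @ 3/2 + 489.13ms (3/2)
3. 978.261ms @ 3 + 195.652ms (3/5)
4. 1173.913ms @ 18/5 + 195.652ms (3/5)
5. 1369.565ms @ 21/5 + 195.652ms (3/5)
6. 1565.217ms @ 24/5 + 195.652ms (3/5)
7. 1760.87ms @ 27/5 + 195.652ms (3/5)

note 6 onset = 24/5b = 1565.217ms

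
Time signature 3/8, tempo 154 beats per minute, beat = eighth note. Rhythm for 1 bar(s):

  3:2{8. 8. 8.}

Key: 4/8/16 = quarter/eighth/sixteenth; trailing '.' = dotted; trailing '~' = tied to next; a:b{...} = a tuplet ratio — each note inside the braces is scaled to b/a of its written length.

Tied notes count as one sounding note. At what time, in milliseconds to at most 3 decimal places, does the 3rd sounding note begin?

1. 0.0ms @ 0 + 389.61ms (1)
2. 389.61ms @ 1 + 389.61ms (1)
3. 779.221ms @ 2 + 389.61ms (1)

note 3 onset = 2b = 779.221ms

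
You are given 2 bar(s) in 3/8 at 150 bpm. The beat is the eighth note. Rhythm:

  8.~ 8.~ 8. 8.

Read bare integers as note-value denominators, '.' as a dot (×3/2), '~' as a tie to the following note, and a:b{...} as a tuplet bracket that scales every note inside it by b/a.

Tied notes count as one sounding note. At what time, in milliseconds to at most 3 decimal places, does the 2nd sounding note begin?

note 2 onset = 9/2b = 1800.0ms

1. 0.0ms @ 0 + 1800.0ms (9/2)
2. 1800.0ms @ 9/2 + 600.0ms (3/2)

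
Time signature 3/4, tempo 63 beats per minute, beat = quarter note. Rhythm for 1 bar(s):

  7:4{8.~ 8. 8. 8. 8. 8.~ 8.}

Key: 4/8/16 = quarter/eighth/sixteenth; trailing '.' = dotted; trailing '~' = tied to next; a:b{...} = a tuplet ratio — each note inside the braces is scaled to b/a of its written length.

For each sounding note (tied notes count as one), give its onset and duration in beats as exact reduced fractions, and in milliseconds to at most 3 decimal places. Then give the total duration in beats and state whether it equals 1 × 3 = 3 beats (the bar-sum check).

1) 0.0ms=0b +816.327ms=6/7b
2) 816.327ms=6/7b +408.163ms=3/7b
3) 1224.49ms=9/7b +408.163ms=3/7b
4) 1632.653ms=12/7b +408.163ms=3/7b
5) 2040.816ms=15/7b +816.327ms=6/7b
Σ=3b of 3 (63bpm 3/4) — PASS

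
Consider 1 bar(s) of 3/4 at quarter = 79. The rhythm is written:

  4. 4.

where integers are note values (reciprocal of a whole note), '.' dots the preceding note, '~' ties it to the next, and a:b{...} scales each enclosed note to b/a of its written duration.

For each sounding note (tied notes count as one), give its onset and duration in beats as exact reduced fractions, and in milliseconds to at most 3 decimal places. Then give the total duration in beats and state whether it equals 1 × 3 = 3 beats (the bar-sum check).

1) 0.0ms=0b +1139.241ms=3/2b
2) 1139.241ms=3/2b +1139.241ms=3/2b
Σ=3b of 3 (79bpm 3/4) — PASS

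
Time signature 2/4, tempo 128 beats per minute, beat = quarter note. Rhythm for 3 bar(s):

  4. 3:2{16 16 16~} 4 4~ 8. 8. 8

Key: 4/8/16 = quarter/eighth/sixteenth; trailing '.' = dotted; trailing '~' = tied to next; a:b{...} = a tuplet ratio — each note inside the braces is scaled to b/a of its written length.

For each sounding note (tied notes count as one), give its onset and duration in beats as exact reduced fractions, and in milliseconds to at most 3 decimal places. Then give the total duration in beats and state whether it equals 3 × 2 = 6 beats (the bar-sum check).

1) 0.0ms=0b +703.125ms=3/2b
2) 703.125ms=3/2b +78.125ms=1/6b
3) 781.25ms=5/3b +78.125ms=1/6b
4) 859.375ms=11/6b +546.875ms=7/6b
5) 1406.25ms=3b +820.312ms=7/4b
6) 2226.562ms=19/4b +351.562ms=3/4b
7) 2578.125ms=11/2b +234.375ms=1/2b
Σ=6b of 6 (128bpm 2/4) — PASS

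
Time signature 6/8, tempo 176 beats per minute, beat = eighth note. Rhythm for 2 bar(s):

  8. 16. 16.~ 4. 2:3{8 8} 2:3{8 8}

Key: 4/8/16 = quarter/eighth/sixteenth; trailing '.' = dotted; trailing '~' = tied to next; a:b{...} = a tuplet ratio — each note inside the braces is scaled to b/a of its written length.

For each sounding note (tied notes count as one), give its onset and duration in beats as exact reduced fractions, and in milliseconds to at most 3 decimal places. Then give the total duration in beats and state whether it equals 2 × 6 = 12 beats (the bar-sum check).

1) 0.0ms=0b +511.364ms=3/2b
2) 511.364ms=3/2b +255.682ms=3/4b
3) 767.045ms=9/4b +1278.409ms=15/4b
4) 2045.455ms=6b +511.364ms=3/2b
5) 2556.818ms=15/2b +511.364ms=3/2b
6) 3068.182ms=9b +511.364ms=3/2b
7) 3579.545ms=21/2b +511.364ms=3/2b
Σ=12b of 12 (176bpm 6/8) — PASS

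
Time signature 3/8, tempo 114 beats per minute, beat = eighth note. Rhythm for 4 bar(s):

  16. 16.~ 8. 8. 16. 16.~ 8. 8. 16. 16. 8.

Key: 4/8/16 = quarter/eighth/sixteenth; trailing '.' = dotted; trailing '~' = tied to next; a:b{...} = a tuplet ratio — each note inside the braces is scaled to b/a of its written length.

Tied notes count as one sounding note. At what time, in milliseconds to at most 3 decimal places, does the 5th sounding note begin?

note 5 onset = 21/4b = 2763.158ms

1. 0.0ms @ 0 + 394.737ms (3/4)
2. 394.737ms @ 3/4 + 1184.211ms (9/4)
3. 1578.947ms @ 3 + 789.474ms (3/2)
4. 2368.421ms @ 9/2 + 394.737ms (3/4)
5. 2763.158ms @ 21/4 + 1184.211ms (9/4)
6. 3947.368ms @ 15/2 + 789.474ms (3/2)
7. 4736.842ms @ 9 + 394.737ms (3/4)
8. 5131.579ms @ 39/4 + 394.737ms (3/4)
9. 5526.316ms @ 21/2 + 789.474ms (3/2)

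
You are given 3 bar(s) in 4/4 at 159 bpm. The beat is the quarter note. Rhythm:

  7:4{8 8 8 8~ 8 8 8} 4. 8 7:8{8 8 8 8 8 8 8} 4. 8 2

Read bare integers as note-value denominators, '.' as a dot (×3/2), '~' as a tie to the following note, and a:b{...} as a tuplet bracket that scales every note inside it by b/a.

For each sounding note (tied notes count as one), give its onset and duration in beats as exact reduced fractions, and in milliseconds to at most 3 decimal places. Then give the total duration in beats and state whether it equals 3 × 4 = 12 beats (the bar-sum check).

1) 0.0ms=0b +107.817ms=2/7b
2) 107.817ms=2/7b +107.817ms=2/7b
3) 215.633ms=4/7b +107.817ms=2/7b
4) 323.45ms=6/7b +215.633ms=4/7b
5) 539.084ms=10/7b +107.817ms=2/7b
6) 646.9ms=12/7b +107.817ms=2/7b
7) 754.717ms=2b +566.038ms=3/2b
8) 1320.755ms=7/2b +188.679ms=1/2b
9) 1509.434ms=4b +215.633ms=4/7b
10) 1725.067ms=32/7b +215.633ms=4/7b
11) 1940.701ms=36/7b +215.633ms=4/7b
12) 2156.334ms=40/7b +215.633ms=4/7b
13) 2371.968ms=44/7b +215.633ms=4/7b
14) 2587.601ms=48/7b +215.633ms=4/7b
15) 2803.235ms=52/7b +215.633ms=4/7b
16) 3018.868ms=8b +566.038ms=3/2b
17) 3584.906ms=19/2b +188.679ms=1/2b
18) 3773.585ms=10b +754.717ms=2b
Σ=12b of 12 (159bpm 4/4) — PASS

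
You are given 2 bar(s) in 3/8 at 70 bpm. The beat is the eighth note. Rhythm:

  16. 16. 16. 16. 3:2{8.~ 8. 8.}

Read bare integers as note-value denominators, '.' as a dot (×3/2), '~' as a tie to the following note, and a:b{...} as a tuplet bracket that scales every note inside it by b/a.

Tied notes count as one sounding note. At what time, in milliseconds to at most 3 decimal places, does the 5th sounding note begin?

1. 0.0ms @ 0 + 642.857ms (3/4)
2. 642.857ms @ 3/4 + 642.857ms (3/4)
3. 1285.714ms @ 3/2 + 642.857ms (3/4)
4. 1928.571ms @ 9/4 + 642.857ms (3/4)
5. 2571.429ms @ 3 + 1714.286ms (2)
6. 4285.714ms @ 5 + 857.143ms (1)

note 5 onset = 3b = 2571.429ms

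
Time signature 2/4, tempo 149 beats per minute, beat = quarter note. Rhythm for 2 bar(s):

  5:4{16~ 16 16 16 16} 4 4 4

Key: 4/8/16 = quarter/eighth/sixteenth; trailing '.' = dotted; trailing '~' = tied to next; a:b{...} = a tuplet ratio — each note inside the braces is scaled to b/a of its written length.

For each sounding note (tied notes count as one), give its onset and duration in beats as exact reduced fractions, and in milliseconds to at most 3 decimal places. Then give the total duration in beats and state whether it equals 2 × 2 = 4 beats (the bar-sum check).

1) 0.0ms=0b +161.074ms=2/5b
2) 161.074ms=2/5b +80.537ms=1/5b
3) 241.611ms=3/5b +80.537ms=1/5b
4) 322.148ms=4/5b +80.537ms=1/5b
5) 402.685ms=1b +402.685ms=1b
6) 805.369ms=2b +402.685ms=1b
7) 1208.054ms=3b +402.685ms=1b
Σ=4b of 4 (149bpm 2/4) — PASS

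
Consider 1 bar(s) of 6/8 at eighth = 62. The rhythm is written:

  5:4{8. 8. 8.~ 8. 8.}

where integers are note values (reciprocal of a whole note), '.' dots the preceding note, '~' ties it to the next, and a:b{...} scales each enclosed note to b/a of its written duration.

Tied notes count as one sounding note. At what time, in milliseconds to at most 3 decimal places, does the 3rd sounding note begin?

note 3 onset = 12/5b = 2322.581ms

1. 0.0ms @ 0 + 1161.29ms (6/5)
2. 1161.29ms @ 6/5 + 1161.29ms (6/5)
3. 2322.581ms @ 12/5 + 2322.581ms (12/5)
4. 4645.161ms @ 24/5 + 1161.29ms (6/5)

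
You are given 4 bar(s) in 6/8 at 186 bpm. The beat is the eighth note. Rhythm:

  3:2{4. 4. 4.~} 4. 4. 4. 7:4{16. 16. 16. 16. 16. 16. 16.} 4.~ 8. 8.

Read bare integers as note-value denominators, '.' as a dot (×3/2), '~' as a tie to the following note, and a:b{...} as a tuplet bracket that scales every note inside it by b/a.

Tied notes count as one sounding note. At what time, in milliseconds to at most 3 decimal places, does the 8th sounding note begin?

1. 0.0ms @ 0 + 645.161ms (2)
2. 645.161ms @ 2 + 645.161ms (2)
3. 1290.323ms @ 4 + 1612.903ms (5)
4. 2903.226ms @ 9 + 967.742ms (3)
5. 3870.968ms @ 12 + 967.742ms (3)
6. 4838.71ms @ 15 + 138.249ms (3/7)
7. 4976.959ms @ 108/7 + 138.249ms (3/7)
8. 5115.207ms @ 111/7 + 138.249ms (3/7)
9. 5253.456ms @ 114/7 + 138.249ms (3/7)
10. 5391.705ms @ 117/7 + 138.249ms (3/7)
11. 5529.954ms @ 120/7 + 138.249ms (3/7)
12. 5668.203ms @ 123/7 + 138.249ms (3/7)
13. 5806.452ms @ 18 + 1451.613ms (9/2)
14. 7258.065ms @ 45/2 + 483.871ms (3/2)

note 8 onset = 111/7b = 5115.207ms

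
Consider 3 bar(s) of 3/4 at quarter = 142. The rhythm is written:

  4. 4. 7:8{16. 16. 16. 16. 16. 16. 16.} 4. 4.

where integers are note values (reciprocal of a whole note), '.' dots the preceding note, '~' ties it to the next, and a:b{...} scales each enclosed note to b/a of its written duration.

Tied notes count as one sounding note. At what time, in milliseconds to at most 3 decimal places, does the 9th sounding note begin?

1. 0.0ms @ 0 + 633.803ms (3/2)
2. 633.803ms @ 3/2 + 633.803ms (3/2)
3. 1267.606ms @ 3 + 181.087ms (3/7)
4. 1448.692ms @ 24/7 + 181.087ms (3/7)
5. 1629.779ms @ 27/7 + 181.087ms (3/7)
6. 1810.865ms @ 30/7 + 181.087ms (3/7)
7. 1991.952ms @ 33/7 + 181.087ms (3/7)
8. 2173.038ms @ 36/7 + 181.087ms (3/7)
9. 2354.125ms @ 39/7 + 181.087ms (3/7)
10. 2535.211ms @ 6 + 633.803ms (3/2)
11. 3169.014ms @ 15/2 + 633.803ms (3/2)

note 9 onset = 39/7b = 2354.125ms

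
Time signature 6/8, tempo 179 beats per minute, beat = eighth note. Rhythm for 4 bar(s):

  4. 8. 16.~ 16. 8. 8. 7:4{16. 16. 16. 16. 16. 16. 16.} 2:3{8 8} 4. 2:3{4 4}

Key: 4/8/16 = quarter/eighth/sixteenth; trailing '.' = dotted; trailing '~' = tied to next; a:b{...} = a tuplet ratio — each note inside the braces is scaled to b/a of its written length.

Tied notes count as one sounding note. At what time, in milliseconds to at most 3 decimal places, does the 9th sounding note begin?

1. 0.0ms @ 0 + 1005.587ms (3)
2. 1005.587ms @ 3 + 502.793ms (3/2)
3. 1508.38ms @ 9/2 + 502.793ms (3/2)
4. 2011.173ms @ 6 + 502.793ms (3/2)
5. 2513.966ms @ 15/2 + 502.793ms (3/2)
6. 3016.76ms @ 9 + 143.655ms (3/7)
7. 3160.415ms @ 66/7 + 143.655ms (3/7)
8. 3304.07ms @ 69/7 + 143.655ms (3/7)
9. 3447.725ms @ 72/7 + 143.655ms (3/7)
10. 3591.381ms @ 75/7 + 143.655ms (3/7)
11. 3735.036ms @ 78/7 + 143.655ms (3/7)
12. 3878.691ms @ 81/7 + 143.655ms (3/7)
13. 4022.346ms @ 12 + 502.793ms (3/2)
14. 4525.14ms @ 27/2 + 502.793ms (3/2)
15. 5027.933ms @ 15 + 1005.587ms (3)
16. 6033.52ms @ 18 + 1005.587ms (3)
17. 7039.106ms @ 21 + 1005.587ms (3)

note 9 onset = 72/7b = 3447.725ms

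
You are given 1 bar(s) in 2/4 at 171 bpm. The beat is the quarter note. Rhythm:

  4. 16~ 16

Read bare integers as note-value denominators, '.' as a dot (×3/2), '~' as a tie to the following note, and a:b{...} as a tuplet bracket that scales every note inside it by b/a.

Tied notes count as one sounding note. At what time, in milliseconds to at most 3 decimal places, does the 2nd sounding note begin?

1. 0.0ms @ 0 + 526.316ms (3/2)
2. 526.316ms @ 3/2 + 175.439ms (1/2)

note 2 onset = 3/2b = 526.316ms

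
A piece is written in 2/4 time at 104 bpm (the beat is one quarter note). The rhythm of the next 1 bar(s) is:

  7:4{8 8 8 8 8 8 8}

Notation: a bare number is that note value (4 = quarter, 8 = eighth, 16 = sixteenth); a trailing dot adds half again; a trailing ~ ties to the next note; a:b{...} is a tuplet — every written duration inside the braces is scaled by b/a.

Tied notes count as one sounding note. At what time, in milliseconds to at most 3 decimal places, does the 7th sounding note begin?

note 7 onset = 12/7b = 989.011ms

1. 0.0ms @ 0 + 164.835ms (2/7)
2. 164.835ms @ 2/7 + 164.835ms (2/7)
3. 329.67ms @ 4/7 + 164.835ms (2/7)
4. 494.505ms @ 6/7 + 164.835ms (2/7)
5. 659.341ms @ 8/7 + 164.835ms (2/7)
6. 824.176ms @ 10/7 + 164.835ms (2/7)
7. 989.011ms @ 12/7 + 164.835ms (2/7)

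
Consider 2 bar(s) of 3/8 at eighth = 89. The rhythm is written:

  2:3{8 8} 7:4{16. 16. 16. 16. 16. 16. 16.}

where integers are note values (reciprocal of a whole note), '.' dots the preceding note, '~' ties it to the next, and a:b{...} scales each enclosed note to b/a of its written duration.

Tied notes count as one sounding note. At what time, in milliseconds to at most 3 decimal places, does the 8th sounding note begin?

1. 0.0ms @ 0 + 1011.236ms (3/2)
2. 1011.236ms @ 3/2 + 1011.236ms (3/2)
3. 2022.472ms @ 3 + 288.925ms (3/7)
4. 2311.396ms @ 24/7 + 288.925ms (3/7)
5. 2600.321ms @ 27/7 + 288.925ms (3/7)
6. 2889.246ms @ 30/7 + 288.925ms (3/7)
7. 3178.17ms @ 33/7 + 288.925ms (3/7)
8. 3467.095ms @ 36/7 + 288.925ms (3/7)
9. 3756.019ms @ 39/7 + 288.925ms (3/7)

note 8 onset = 36/7b = 3467.095ms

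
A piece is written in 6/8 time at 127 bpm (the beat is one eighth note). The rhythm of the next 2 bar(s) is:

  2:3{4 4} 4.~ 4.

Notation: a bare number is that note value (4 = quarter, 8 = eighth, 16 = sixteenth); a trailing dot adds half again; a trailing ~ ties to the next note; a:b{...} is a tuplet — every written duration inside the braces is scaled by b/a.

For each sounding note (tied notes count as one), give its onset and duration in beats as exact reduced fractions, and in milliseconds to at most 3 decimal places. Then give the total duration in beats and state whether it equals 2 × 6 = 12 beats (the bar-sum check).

1) 0.0ms=0b +1417.323ms=3b
2) 1417.323ms=3b +1417.323ms=3b
3) 2834.646ms=6b +2834.646ms=6b
Σ=12b of 12 (127bpm 6/8) — PASS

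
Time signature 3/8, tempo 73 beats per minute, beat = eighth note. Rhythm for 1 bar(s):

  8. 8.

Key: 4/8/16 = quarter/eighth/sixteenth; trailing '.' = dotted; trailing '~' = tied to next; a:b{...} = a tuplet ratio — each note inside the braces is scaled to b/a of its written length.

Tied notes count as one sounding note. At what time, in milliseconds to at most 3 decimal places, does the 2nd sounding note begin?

1. 0.0ms @ 0 + 1232.877ms (3/2)
2. 1232.877ms @ 3/2 + 1232.877ms (3/2)

note 2 onset = 3/2b = 1232.877ms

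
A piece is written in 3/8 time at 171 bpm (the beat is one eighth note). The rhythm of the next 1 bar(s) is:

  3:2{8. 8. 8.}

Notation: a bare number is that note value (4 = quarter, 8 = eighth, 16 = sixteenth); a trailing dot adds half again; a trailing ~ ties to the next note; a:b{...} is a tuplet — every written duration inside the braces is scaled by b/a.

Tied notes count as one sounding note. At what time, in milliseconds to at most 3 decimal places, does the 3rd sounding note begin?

1. 0.0ms @ 0 + 350.877ms (1)
2. 350.877ms @ 1 + 350.877ms (1)
3. 701.754ms @ 2 + 350.877ms (1)

note 3 onset = 2b = 701.754ms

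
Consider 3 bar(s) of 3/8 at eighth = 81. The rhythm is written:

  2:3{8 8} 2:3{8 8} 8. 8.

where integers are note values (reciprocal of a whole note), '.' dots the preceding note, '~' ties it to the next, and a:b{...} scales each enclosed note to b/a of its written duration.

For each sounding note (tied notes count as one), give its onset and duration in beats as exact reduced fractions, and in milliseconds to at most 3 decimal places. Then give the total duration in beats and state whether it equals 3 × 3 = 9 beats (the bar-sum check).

1) 0.0ms=0b +1111.111ms=3/2b
2) 1111.111ms=3/2b +1111.111ms=3/2b
3) 2222.222ms=3b +1111.111ms=3/2b
4) 3333.333ms=9/2b +1111.111ms=3/2b
5) 4444.444ms=6b +1111.111ms=3/2b
6) 5555.556ms=15/2b +1111.111ms=3/2b
Σ=9b of 9 (81bpm 3/8) — PASS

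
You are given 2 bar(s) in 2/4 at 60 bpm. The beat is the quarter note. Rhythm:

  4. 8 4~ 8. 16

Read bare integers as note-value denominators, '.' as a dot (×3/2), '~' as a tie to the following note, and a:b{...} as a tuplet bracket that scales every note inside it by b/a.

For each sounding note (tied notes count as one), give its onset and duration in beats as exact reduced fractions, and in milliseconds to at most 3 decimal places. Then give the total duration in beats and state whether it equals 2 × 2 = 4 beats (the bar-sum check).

1) 0.0ms=0b +1500.0ms=3/2b
2) 1500.0ms=3/2b +500.0ms=1/2b
3) 2000.0ms=2b +1750.0ms=7/4b
4) 3750.0ms=15/4b +250.0ms=1/4b
Σ=4b of 4 (60bpm 2/4) — PASS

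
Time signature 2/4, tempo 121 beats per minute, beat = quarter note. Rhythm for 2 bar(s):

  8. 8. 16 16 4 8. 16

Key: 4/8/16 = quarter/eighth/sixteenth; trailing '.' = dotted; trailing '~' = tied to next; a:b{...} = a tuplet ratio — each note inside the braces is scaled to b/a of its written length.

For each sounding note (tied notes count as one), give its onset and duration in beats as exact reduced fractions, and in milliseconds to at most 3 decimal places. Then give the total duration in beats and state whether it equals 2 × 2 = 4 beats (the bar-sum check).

1) 0.0ms=0b +371.901ms=3/4b
2) 371.901ms=3/4b +371.901ms=3/4b
3) 743.802ms=3/2b +123.967ms=1/4b
4) 867.769ms=7/4b +123.967ms=1/4b
5) 991.736ms=2b +495.868ms=1b
6) 1487.603ms=3b +371.901ms=3/4b
7) 1859.504ms=15/4b +123.967ms=1/4b
Σ=4b of 4 (121bpm 2/4) — PASS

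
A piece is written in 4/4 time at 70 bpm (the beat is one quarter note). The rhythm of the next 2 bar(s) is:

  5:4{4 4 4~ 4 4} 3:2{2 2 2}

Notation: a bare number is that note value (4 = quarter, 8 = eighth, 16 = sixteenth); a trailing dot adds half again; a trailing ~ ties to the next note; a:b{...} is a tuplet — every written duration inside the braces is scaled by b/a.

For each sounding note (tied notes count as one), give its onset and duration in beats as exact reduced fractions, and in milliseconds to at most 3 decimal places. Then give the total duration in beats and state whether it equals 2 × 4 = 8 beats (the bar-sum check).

1) 0.0ms=0b +685.714ms=4/5b
2) 685.714ms=4/5b +685.714ms=4/5b
3) 1371.429ms=8/5b +1371.429ms=8/5b
4) 2742.857ms=16/5b +685.714ms=4/5b
5) 3428.571ms=4b +1142.857ms=4/3b
6) 4571.429ms=16/3b +1142.857ms=4/3b
7) 5714.286ms=20/3b +1142.857ms=4/3b
Σ=8b of 8 (70bpm 4/4) — PASS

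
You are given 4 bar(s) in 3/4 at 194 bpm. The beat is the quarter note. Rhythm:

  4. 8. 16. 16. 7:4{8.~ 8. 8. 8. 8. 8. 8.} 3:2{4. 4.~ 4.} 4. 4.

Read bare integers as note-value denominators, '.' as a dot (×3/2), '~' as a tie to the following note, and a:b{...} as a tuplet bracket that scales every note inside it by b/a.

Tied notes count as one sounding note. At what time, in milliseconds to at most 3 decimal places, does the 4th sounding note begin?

1. 0.0ms @ 0 + 463.918ms (3/2)
2. 463.918ms @ 3/2 + 231.959ms (3/4)
3. 695.876ms @ 9/4 + 115.979ms (3/8)
4. 811.856ms @ 21/8 + 115.979ms (3/8)
5. 927.835ms @ 3 + 265.096ms (6/7)
6. 1192.931ms @ 27/7 + 132.548ms (3/7)
7. 1325.479ms @ 30/7 + 132.548ms (3/7)
8. 1458.027ms @ 33/7 + 132.548ms (3/7)
9. 1590.574ms @ 36/7 + 132.548ms (3/7)
10. 1723.122ms @ 39/7 + 132.548ms (3/7)
11. 1855.67ms @ 6 + 309.278ms (1)
12. 2164.948ms @ 7 + 618.557ms (2)
13. 2783.505ms @ 9 + 463.918ms (3/2)
14. 3247.423ms @ 21/2 + 463.918ms (3/2)

note 4 onset = 21/8b = 811.856ms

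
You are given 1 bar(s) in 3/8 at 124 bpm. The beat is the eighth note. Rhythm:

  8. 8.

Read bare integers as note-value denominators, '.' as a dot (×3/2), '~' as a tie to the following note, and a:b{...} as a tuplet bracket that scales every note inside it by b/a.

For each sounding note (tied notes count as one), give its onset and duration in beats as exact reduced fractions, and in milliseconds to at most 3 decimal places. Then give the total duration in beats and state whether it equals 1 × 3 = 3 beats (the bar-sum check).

1) 0.0ms=0b +725.806ms=3/2b
2) 725.806ms=3/2b +725.806ms=3/2b
Σ=3b of 3 (124bpm 3/8) — PASS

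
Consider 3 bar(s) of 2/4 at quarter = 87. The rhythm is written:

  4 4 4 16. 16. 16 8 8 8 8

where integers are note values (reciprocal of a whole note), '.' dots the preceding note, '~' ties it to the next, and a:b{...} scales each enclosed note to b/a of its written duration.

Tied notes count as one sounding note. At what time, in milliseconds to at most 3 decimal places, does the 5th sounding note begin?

1. 0.0ms @ 0 + 689.655ms (1)
2. 689.655ms @ 1 + 689.655ms (1)
3. 1379.31ms @ 2 + 689.655ms (1)
4. 2068.966ms @ 3 + 258.621ms (3/8)
5. 2327.586ms @ 27/8 + 258.621ms (3/8)
6. 2586.207ms @ 15/4 + 172.414ms (1/4)
7. 2758.621ms @ 4 + 344.828ms (1/2)
8. 3103.448ms @ 9/2 + 344.828ms (1/2)
9. 3448.276ms @ 5 + 344.828ms (1/2)
10. 3793.103ms @ 11/2 + 344.828ms (1/2)

note 5 onset = 27/8b = 2327.586ms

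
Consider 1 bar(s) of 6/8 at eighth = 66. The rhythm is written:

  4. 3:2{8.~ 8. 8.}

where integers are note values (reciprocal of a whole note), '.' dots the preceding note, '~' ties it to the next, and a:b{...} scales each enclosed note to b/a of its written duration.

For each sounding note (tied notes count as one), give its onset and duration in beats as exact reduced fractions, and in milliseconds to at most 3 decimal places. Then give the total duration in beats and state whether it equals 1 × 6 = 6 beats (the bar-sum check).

1) 0.0ms=0b +2727.273ms=3b
2) 2727.273ms=3b +1818.182ms=2b
3) 4545.455ms=5b +909.091ms=1b
Σ=6b of 6 (66bpm 6/8) — PASS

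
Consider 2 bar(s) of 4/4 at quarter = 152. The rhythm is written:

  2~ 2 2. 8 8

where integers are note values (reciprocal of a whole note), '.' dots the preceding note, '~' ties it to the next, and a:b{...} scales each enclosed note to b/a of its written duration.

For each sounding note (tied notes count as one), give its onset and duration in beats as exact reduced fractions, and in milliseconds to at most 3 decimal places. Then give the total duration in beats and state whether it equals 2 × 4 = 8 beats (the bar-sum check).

1) 0.0ms=0b +1578.947ms=4b
2) 1578.947ms=4b +1184.211ms=3b
3) 2763.158ms=7b +197.368ms=1/2b
4) 2960.526ms=15/2b +197.368ms=1/2b
Σ=8b of 8 (152bpm 4/4) — PASS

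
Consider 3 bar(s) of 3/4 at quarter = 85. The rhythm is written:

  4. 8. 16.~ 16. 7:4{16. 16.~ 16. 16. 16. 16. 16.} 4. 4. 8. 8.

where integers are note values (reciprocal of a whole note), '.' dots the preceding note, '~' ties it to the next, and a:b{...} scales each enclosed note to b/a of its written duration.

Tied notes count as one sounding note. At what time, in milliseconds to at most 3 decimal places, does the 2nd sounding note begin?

1. 0.0ms @ 0 + 1058.824ms (3/2)
2. 1058.824ms @ 3/2 + 529.412ms (3/4)
3. 1588.235ms @ 9/4 + 529.412ms (3/4)
4. 2117.647ms @ 3 + 151.261ms (3/14)
5. 2268.908ms @ 45/14 + 302.521ms (3/7)
6. 2571.429ms @ 51/14 + 151.261ms (3/14)
7. 2722.689ms @ 27/7 + 151.261ms (3/14)
8. 2873.95ms @ 57/14 + 151.261ms (3/14)
9. 3025.21ms @ 30/7 + 151.261ms (3/14)
10. 3176.471ms @ 9/2 + 1058.824ms (3/2)
11. 4235.294ms @ 6 + 1058.824ms (3/2)
12. 5294.118ms @ 15/2 + 529.412ms (3/4)
13. 5823.529ms @ 33/4 + 529.412ms (3/4)

note 2 onset = 3/2b = 1058.824ms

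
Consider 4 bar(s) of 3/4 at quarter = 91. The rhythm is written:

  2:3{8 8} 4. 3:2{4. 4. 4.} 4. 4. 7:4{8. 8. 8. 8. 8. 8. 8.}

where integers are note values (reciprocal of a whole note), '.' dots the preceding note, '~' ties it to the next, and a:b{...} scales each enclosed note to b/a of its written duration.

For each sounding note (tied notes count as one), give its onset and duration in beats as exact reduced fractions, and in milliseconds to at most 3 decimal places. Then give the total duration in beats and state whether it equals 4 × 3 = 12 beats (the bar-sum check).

1) 0.0ms=0b +494.505ms=3/4b
2) 494.505ms=3/4b +494.505ms=3/4b
3) 989.011ms=3/2b +989.011ms=3/2b
4) 1978.022ms=3b +659.341ms=1b
5) 2637.363ms=4b +659.341ms=1b
6) 3296.703ms=5b +659.341ms=1b
7) 3956.044ms=6b +989.011ms=3/2b
8) 4945.055ms=15/2b +989.011ms=3/2b
9) 5934.066ms=9b +282.575ms=3/7b
10) 6216.641ms=66/7b +282.575ms=3/7b
11) 6499.215ms=69/7b +282.575ms=3/7b
12) 6781.79ms=72/7b +282.575ms=3/7b
13) 7064.364ms=75/7b +282.575ms=3/7b
14) 7346.939ms=78/7b +282.575ms=3/7b
15) 7629.513ms=81/7b +282.575ms=3/7b
Σ=12b of 12 (91bpm 3/4) — PASS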